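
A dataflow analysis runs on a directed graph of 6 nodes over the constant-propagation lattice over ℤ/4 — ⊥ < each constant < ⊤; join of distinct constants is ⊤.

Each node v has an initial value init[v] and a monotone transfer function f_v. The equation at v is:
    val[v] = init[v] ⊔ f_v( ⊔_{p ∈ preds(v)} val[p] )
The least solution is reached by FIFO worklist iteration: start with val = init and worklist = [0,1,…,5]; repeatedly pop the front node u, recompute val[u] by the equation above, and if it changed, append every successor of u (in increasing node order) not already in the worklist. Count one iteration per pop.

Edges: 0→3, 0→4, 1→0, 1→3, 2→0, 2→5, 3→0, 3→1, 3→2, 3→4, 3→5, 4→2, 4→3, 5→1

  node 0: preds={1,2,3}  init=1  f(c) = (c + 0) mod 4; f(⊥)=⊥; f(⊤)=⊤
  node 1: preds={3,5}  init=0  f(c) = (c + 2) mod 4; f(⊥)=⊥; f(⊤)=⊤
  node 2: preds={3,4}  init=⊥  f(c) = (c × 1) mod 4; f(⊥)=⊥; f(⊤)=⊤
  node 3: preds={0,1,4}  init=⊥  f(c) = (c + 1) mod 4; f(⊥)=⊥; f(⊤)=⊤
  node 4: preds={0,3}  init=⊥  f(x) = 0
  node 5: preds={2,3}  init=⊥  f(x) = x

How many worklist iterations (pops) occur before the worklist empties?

12

Iteration log — 12 steps:
  step 1. node 0  ⊔preds=0  new=⊤  old=1  +wl: 
  step 2. node 1  ⊔preds=⊥  new=0  stable
  step 3. node 2  ⊔preds=⊥  new=⊥  stable
  step 4. node 3  ⊔preds=⊤  new=⊤  old=⊥  +wl: 0,1,2
  step 5. node 4  ⊔preds=⊤  new=0  old=⊥  +wl: 3
  step 6. node 5  ⊔preds=⊤  new=⊤  old=⊥  +wl: 
  step 7. node 0  ⊔preds=⊤  new=⊤  stable
  step 8. node 1  ⊔preds=⊤  new=⊤  old=0  +wl: 0
  step 9. node 2  ⊔preds=⊤  new=⊤  old=⊥  +wl: 5
  step 10. node 3  ⊔preds=⊤  new=⊤  stable
  step 11. node 0  ⊔preds=⊤  new=⊤  stable
  step 12. node 5  ⊔preds=⊤  new=⊤  stable

Least fixpoint reached:
  node 0: ⊤
  node 1: ⊤
  node 2: ⊤
  node 3: ⊤
  node 4: 0
  node 5: ⊤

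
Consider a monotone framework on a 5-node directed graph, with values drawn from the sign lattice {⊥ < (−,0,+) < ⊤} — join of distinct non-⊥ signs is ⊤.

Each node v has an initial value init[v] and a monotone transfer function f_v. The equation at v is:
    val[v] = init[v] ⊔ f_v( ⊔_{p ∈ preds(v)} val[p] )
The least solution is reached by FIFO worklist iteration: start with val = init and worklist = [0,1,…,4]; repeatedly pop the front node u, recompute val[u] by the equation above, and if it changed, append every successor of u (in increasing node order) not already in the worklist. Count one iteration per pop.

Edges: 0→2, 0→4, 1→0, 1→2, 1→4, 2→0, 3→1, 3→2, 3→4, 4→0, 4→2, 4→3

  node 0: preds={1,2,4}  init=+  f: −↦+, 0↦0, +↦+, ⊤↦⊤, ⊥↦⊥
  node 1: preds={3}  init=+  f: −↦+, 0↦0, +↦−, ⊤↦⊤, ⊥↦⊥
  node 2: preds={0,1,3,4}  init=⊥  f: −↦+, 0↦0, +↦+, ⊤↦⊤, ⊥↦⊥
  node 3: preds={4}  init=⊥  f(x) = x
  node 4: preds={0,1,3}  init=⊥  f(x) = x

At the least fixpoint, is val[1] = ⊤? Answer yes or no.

yes

Trace (17 dequeues):
  [1] u=0 | in + | out + | ==
  [2] u=1 | in ⊥ | out + | ==
  [3] u=2 | in + | out + | prev ⊥ | push {0}
  [4] u=3 | in ⊥ | out ⊥ | ==
  [5] u=4 | in + | out + | prev ⊥ | push {2,3}
  [6] u=0 | in + | out + | ==
  [7] u=2 | in + | out + | ==
  [8] u=3 | in + | out + | prev ⊥ | push {1,2,4}
  [9] u=1 | in + | out ⊤ | prev + | push {0}
  [10] u=2 | in ⊤ | out ⊤ | prev + | push {}
  [11] u=4 | in ⊤ | out ⊤ | prev + | push {2,3}
  [12] u=0 | in ⊤ | out ⊤ | prev + | push {4}
  [13] u=2 | in ⊤ | out ⊤ | ==
  [14] u=3 | in ⊤ | out ⊤ | prev + | push {1,2}
  [15] u=4 | in ⊤ | out ⊤ | ==
  [16] u=1 | in ⊤ | out ⊤ | ==
  [17] u=2 | in ⊤ | out ⊤ | ==

Converged values:
  [0] ⊤
  [1] ⊤
  [2] ⊤
  [3] ⊤
  [4] ⊤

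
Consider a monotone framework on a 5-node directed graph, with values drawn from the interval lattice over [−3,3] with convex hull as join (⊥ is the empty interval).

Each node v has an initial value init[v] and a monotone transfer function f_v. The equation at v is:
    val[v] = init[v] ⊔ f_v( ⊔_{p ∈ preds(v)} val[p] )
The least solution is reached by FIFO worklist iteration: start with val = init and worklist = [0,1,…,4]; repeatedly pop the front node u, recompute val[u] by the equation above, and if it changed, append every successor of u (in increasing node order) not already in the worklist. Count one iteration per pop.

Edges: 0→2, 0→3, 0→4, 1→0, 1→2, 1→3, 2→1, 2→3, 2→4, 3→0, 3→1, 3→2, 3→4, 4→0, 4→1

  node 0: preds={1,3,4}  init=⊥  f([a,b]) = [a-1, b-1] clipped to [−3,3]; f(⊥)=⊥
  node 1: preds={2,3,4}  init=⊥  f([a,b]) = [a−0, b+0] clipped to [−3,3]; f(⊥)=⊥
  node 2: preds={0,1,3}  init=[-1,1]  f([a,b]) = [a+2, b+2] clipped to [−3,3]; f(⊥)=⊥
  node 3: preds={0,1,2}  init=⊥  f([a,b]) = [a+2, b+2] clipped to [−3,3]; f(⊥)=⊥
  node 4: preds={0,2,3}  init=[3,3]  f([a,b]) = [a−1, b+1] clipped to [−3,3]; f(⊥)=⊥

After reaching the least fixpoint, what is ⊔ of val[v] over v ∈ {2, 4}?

[-3,3]

Worklist (15 pops):
  #1 pop 0: in=[3,3] → [2,2] (was ⊥); enqueue []
  #2 pop 1: in=[-1,3] → [-1,3] (was ⊥); enqueue [0]
  #3 pop 2: in=[-1,3] → [-1,3] (was [-1,1]); enqueue [1]
  #4 pop 3: in=[-1,3] → [1,3] (was ⊥); enqueue [2]
  #5 pop 4: in=[-1,3] → [-2,3] (was [3,3]); enqueue []
  #6 pop 0: in=[-2,3] → [-3,2] (was [2,2]); enqueue [3,4]
  #7 pop 1: in=[-2,3] → [-2,3] (was [-1,3]); enqueue [0]
  #8 pop 2: in=[-3,3] → [-1,3] (no change)
  #9 pop 3: in=[-3,3] → [-1,3] (was [1,3]); enqueue [1,2]
  #10 pop 4: in=[-3,3] → [-3,3] (was [-2,3]); enqueue []
  #11 pop 0: in=[-3,3] → [-3,2] (no change)
  #12 pop 1: in=[-3,3] → [-3,3] (was [-2,3]); enqueue [0,3]
  #13 pop 2: in=[-3,3] → [-1,3] (no change)
  #14 pop 0: in=[-3,3] → [-3,2] (no change)
  #15 pop 3: in=[-3,3] → [-1,3] (no change)

Fixpoint:
  val[0] = [-3,2]
  val[1] = [-3,3]
  val[2] = [-1,3]
  val[3] = [-1,3]
  val[4] = [-3,3]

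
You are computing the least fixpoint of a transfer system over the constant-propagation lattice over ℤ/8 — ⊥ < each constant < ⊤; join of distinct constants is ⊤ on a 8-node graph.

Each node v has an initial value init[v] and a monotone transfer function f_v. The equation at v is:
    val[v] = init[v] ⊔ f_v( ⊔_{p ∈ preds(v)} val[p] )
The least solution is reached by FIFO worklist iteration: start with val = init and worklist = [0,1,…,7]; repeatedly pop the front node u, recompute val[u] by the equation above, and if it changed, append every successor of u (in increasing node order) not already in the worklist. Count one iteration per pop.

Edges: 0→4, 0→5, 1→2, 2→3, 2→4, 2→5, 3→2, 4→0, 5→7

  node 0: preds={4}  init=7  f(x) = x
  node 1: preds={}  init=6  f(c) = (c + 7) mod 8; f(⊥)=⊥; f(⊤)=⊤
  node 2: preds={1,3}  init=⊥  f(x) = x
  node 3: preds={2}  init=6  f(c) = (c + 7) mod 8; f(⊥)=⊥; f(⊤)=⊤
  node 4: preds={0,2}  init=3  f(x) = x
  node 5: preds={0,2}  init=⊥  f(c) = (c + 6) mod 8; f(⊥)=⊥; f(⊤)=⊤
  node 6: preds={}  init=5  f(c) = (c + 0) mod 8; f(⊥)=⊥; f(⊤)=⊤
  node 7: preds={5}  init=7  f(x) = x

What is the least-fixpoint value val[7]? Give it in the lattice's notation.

Iteration log — 13 steps:
  step 1. node 0  ⊔preds=3  new=⊤  old=7  +wl: 
  step 2. node 1  ⊔preds=⊥  new=6  stable
  step 3. node 2  ⊔preds=6  new=6  old=⊥  +wl: 
  step 4. node 3  ⊔preds=6  new=⊤  old=6  +wl: 2
  step 5. node 4  ⊔preds=⊤  new=⊤  old=3  +wl: 0
  step 6. node 5  ⊔preds=⊤  new=⊤  old=⊥  +wl: 
  step 7. node 6  ⊔preds=⊥  new=5  stable
  step 8. node 7  ⊔preds=⊤  new=⊤  old=7  +wl: 
  step 9. node 2  ⊔preds=⊤  new=⊤  old=6  +wl: 3,4,5
  step 10. node 0  ⊔preds=⊤  new=⊤  stable
  step 11. node 3  ⊔preds=⊤  new=⊤  stable
  step 12. node 4  ⊔preds=⊤  new=⊤  stable
  step 13. node 5  ⊔preds=⊤  new=⊤  stable

Least fixpoint reached:
  node 0: ⊤
  node 1: 6
  node 2: ⊤
  node 3: ⊤
  node 4: ⊤
  node 5: ⊤
  node 6: 5
  node 7: ⊤

⊤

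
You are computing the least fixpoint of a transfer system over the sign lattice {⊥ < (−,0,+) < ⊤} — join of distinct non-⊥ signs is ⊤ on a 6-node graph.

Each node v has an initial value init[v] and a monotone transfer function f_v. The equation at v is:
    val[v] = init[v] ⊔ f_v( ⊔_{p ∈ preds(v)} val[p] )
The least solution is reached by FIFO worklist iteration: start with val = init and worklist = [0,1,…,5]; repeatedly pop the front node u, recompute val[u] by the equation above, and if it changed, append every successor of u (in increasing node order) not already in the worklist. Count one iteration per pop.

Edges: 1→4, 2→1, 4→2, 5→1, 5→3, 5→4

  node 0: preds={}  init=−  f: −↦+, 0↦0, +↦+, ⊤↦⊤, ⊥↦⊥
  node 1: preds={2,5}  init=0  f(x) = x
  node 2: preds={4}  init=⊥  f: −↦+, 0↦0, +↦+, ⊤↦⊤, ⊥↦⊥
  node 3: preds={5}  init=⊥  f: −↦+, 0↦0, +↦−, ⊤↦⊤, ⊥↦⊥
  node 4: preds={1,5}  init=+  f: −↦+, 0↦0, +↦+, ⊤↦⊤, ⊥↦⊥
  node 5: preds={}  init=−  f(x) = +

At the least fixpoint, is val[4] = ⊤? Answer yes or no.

Iteration log — 11 steps:
  step 1. node 0  ⊔preds=⊥  new=−  stable
  step 2. node 1  ⊔preds=−  new=⊤  old=0  +wl: 
  step 3. node 2  ⊔preds=+  new=+  old=⊥  +wl: 1
  step 4. node 3  ⊔preds=−  new=+  old=⊥  +wl: 
  step 5. node 4  ⊔preds=⊤  new=⊤  old=+  +wl: 2
  step 6. node 5  ⊔preds=⊥  new=⊤  old=−  +wl: 3,4
  step 7. node 1  ⊔preds=⊤  new=⊤  stable
  step 8. node 2  ⊔preds=⊤  new=⊤  old=+  +wl: 1
  step 9. node 3  ⊔preds=⊤  new=⊤  old=+  +wl: 
  step 10. node 4  ⊔preds=⊤  new=⊤  stable
  step 11. node 1  ⊔preds=⊤  new=⊤  stable

Least fixpoint reached:
  node 0: −
  node 1: ⊤
  node 2: ⊤
  node 3: ⊤
  node 4: ⊤
  node 5: ⊤

yes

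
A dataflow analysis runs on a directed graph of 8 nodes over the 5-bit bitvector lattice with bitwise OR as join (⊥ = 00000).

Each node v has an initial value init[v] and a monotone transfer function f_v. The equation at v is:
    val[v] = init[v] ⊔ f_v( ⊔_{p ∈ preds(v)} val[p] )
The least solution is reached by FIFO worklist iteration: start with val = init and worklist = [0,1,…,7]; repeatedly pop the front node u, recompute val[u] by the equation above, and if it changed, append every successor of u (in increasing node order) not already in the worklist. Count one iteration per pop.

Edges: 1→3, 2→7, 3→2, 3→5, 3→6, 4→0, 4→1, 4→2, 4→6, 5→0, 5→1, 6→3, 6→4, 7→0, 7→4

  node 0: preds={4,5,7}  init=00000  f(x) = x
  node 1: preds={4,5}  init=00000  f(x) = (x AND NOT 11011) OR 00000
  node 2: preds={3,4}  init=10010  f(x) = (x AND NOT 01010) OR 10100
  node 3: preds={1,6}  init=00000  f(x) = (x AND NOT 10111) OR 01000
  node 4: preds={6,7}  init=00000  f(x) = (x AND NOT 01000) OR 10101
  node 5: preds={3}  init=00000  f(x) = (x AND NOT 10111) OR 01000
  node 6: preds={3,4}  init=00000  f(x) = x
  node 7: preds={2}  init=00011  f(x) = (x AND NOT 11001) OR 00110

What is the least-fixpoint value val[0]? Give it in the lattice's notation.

11111

Iteration log — 14 steps:
  step 1. node 0  ⊔preds=00011  new=00011  old=00000  +wl: 
  step 2. node 1  ⊔preds=00000  new=00000  stable
  step 3. node 2  ⊔preds=00000  new=10110  old=10010  +wl: 
  step 4. node 3  ⊔preds=00000  new=01000  old=00000  +wl: 2
  step 5. node 4  ⊔preds=00011  new=10111  old=00000  +wl: 0,1
  step 6. node 5  ⊔preds=01000  new=01000  old=00000  +wl: 
  step 7. node 6  ⊔preds=11111  new=11111  old=00000  +wl: 3,4
  step 8. node 7  ⊔preds=10110  new=00111  old=00011  +wl: 
  step 9. node 2  ⊔preds=11111  new=10111  old=10110  +wl: 7
  step 10. node 0  ⊔preds=11111  new=11111  old=00011  +wl: 
  step 11. node 1  ⊔preds=11111  new=00100  old=00000  +wl: 
  step 12. node 3  ⊔preds=11111  new=01000  stable
  step 13. node 4  ⊔preds=11111  new=10111  stable
  step 14. node 7  ⊔preds=10111  new=00111  stable

Least fixpoint reached:
  node 0: 11111
  node 1: 00100
  node 2: 10111
  node 3: 01000
  node 4: 10111
  node 5: 01000
  node 6: 11111
  node 7: 00111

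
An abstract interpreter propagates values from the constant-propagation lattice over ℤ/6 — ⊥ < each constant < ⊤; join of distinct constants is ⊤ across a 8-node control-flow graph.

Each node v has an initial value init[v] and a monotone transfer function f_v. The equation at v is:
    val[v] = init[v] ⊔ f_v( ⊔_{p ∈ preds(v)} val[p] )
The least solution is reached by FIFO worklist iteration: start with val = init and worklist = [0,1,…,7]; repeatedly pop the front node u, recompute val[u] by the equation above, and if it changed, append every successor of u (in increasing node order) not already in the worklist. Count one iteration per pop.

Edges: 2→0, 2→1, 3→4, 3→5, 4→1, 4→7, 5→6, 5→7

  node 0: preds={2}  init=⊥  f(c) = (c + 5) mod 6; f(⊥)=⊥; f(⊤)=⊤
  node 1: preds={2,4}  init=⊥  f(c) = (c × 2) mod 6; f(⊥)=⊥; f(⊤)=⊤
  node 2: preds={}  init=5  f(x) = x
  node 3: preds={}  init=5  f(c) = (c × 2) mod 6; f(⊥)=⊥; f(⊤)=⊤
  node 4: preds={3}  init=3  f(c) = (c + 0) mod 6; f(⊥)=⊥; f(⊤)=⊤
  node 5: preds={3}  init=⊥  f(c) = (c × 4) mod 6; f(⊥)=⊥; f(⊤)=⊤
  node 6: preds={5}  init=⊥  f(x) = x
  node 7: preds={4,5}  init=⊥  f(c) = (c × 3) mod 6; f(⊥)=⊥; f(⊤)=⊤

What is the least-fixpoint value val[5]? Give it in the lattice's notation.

Trace (9 dequeues):
  [1] u=0 | in 5 | out 4 | prev ⊥ | push {}
  [2] u=1 | in ⊤ | out ⊤ | prev ⊥ | push {}
  [3] u=2 | in ⊥ | out 5 | ==
  [4] u=3 | in ⊥ | out 5 | ==
  [5] u=4 | in 5 | out ⊤ | prev 3 | push {1}
  [6] u=5 | in 5 | out 2 | prev ⊥ | push {}
  [7] u=6 | in 2 | out 2 | prev ⊥ | push {}
  [8] u=7 | in ⊤ | out ⊤ | prev ⊥ | push {}
  [9] u=1 | in ⊤ | out ⊤ | ==

Converged values:
  [0] 4
  [1] ⊤
  [2] 5
  [3] 5
  [4] ⊤
  [5] 2
  [6] 2
  [7] ⊤

2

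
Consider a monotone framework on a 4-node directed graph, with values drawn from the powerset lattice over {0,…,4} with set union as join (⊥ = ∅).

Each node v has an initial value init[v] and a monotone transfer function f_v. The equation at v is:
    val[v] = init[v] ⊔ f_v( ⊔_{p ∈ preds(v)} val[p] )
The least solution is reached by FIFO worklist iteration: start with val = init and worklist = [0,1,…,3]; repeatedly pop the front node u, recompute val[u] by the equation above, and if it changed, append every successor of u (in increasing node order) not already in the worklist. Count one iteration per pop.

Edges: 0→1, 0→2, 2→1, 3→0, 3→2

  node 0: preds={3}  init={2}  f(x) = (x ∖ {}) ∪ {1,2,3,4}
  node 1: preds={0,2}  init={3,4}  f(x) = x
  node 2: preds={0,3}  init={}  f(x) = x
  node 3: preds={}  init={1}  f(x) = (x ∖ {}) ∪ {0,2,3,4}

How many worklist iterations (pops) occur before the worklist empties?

Iteration log — 8 steps:
  step 1. node 0  ⊔preds={1}  new={1,2,3,4}  old={2}  +wl: 
  step 2. node 1  ⊔preds={1,2,3,4}  new={1,2,3,4}  old={3,4}  +wl: 
  step 3. node 2  ⊔preds={1,2,3,4}  new={1,2,3,4}  old={}  +wl: 1
  step 4. node 3  ⊔preds={}  new={0,1,2,3,4}  old={1}  +wl: 0,2
  step 5. node 1  ⊔preds={1,2,3,4}  new={1,2,3,4}  stable
  step 6. node 0  ⊔preds={0,1,2,3,4}  new={0,1,2,3,4}  old={1,2,3,4}  +wl: 1
  step 7. node 2  ⊔preds={0,1,2,3,4}  new={0,1,2,3,4}  old={1,2,3,4}  +wl: 
  step 8. node 1  ⊔preds={0,1,2,3,4}  new={0,1,2,3,4}  old={1,2,3,4}  +wl: 

Least fixpoint reached:
  node 0: {0,1,2,3,4}
  node 1: {0,1,2,3,4}
  node 2: {0,1,2,3,4}
  node 3: {0,1,2,3,4}

8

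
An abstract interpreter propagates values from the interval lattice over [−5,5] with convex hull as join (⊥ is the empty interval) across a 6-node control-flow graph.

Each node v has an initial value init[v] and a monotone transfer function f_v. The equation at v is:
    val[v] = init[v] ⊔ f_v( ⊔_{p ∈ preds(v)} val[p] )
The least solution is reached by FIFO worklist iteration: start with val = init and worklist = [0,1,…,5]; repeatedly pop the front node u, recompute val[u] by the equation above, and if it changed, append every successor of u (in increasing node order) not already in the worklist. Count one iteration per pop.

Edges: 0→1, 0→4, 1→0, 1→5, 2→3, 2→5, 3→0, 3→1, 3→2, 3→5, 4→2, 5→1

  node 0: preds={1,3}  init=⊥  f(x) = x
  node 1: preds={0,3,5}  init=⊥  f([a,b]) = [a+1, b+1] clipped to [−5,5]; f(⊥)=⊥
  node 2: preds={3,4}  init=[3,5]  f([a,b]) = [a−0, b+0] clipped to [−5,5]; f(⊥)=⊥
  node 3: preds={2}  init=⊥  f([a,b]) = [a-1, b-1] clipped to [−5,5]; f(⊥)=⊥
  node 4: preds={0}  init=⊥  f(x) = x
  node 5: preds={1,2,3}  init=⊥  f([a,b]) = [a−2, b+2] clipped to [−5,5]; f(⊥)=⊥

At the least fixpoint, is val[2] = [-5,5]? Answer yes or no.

Worklist (56 pops):
  #1 pop 0: in=⊥ → ⊥ (no change)
  #2 pop 1: in=⊥ → ⊥ (no change)
  #3 pop 2: in=⊥ → [3,5] (no change)
  #4 pop 3: in=[3,5] → [2,4] (was ⊥); enqueue [0,1,2]
  #5 pop 4: in=⊥ → ⊥ (no change)
  #6 pop 5: in=[2,5] → [0,5] (was ⊥); enqueue []
  #7 pop 0: in=[2,4] → [2,4] (was ⊥); enqueue [4]
  #8 pop 1: in=[0,5] → [1,5] (was ⊥); enqueue [0,5]
  #9 pop 2: in=[2,4] → [2,5] (was [3,5]); enqueue [3]
  #10 pop 4: in=[2,4] → [2,4] (was ⊥); enqueue [2]
  #11 pop 0: in=[1,5] → [1,5] (was [2,4]); enqueue [1,4]
  #12 pop 5: in=[1,5] → [-1,5] (was [0,5]); enqueue []
  #13 pop 3: in=[2,5] → [1,4] (was [2,4]); enqueue [0,5]
  #14 pop 2: in=[1,4] → [1,5] (was [2,5]); enqueue [3]
  #15 pop 1: in=[-1,5] → [0,5] (was [1,5]); enqueue []
  #16 pop 4: in=[1,5] → [1,5] (was [2,4]); enqueue [2]
  #17 pop 0: in=[0,5] → [0,5] (was [1,5]); enqueue [1,4]
  #18 pop 5: in=[0,5] → [-2,5] (was [-1,5]); enqueue []
  #19 pop 3: in=[1,5] → [0,4] (was [1,4]); enqueue [0,5]
  #20 pop 2: in=[0,5] → [0,5] (was [1,5]); enqueue [3]
  #21 pop 1: in=[-2,5] → [-1,5] (was [0,5]); enqueue []
  #22 pop 4: in=[0,5] → [0,5] (was [1,5]); enqueue [2]
  #23 pop 0: in=[-1,5] → [-1,5] (was [0,5]); enqueue [1,4]
  #24 pop 5: in=[-1,5] → [-3,5] (was [-2,5]); enqueue []
  #25 pop 3: in=[0,5] → [-1,4] (was [0,4]); enqueue [0,5]
  #26 pop 2: in=[-1,5] → [-1,5] (was [0,5]); enqueue [3]
  #27 pop 1: in=[-3,5] → [-2,5] (was [-1,5]); enqueue []
  #28 pop 4: in=[-1,5] → [-1,5] (was [0,5]); enqueue [2]
  #29 pop 0: in=[-2,5] → [-2,5] (was [-1,5]); enqueue [1,4]
  #30 pop 5: in=[-2,5] → [-4,5] (was [-3,5]); enqueue []
  #31 pop 3: in=[-1,5] → [-2,4] (was [-1,4]); enqueue [0,5]
  #32 pop 2: in=[-2,5] → [-2,5] (was [-1,5]); enqueue [3]
  #33 pop 1: in=[-4,5] → [-3,5] (was [-2,5]); enqueue []
  #34 pop 4: in=[-2,5] → [-2,5] (was [-1,5]); enqueue [2]
  #35 pop 0: in=[-3,5] → [-3,5] (was [-2,5]); enqueue [1,4]
  #36 pop 5: in=[-3,5] → [-5,5] (was [-4,5]); enqueue []
  #37 pop 3: in=[-2,5] → [-3,4] (was [-2,4]); enqueue [0,5]
  #38 pop 2: in=[-3,5] → [-3,5] (was [-2,5]); enqueue [3]
  #39 pop 1: in=[-5,5] → [-4,5] (was [-3,5]); enqueue []
  #40 pop 4: in=[-3,5] → [-3,5] (was [-2,5]); enqueue [2]
  #41 pop 0: in=[-4,5] → [-4,5] (was [-3,5]); enqueue [1,4]
  #42 pop 5: in=[-4,5] → [-5,5] (no change)
  #43 pop 3: in=[-3,5] → [-4,4] (was [-3,4]); enqueue [0,5]
  #44 pop 2: in=[-4,5] → [-4,5] (was [-3,5]); enqueue [3]
  #45 pop 1: in=[-5,5] → [-4,5] (no change)
  #46 pop 4: in=[-4,5] → [-4,5] (was [-3,5]); enqueue [2]
  #47 pop 0: in=[-4,5] → [-4,5] (no change)
  #48 pop 5: in=[-4,5] → [-5,5] (no change)
  #49 pop 3: in=[-4,5] → [-5,4] (was [-4,4]); enqueue [0,1,5]
  #50 pop 2: in=[-5,5] → [-5,5] (was [-4,5]); enqueue [3]
  #51 pop 0: in=[-5,5] → [-5,5] (was [-4,5]); enqueue [4]
  #52 pop 1: in=[-5,5] → [-4,5] (no change)
  #53 pop 5: in=[-5,5] → [-5,5] (no change)
  #54 pop 3: in=[-5,5] → [-5,4] (no change)
  #55 pop 4: in=[-5,5] → [-5,5] (was [-4,5]); enqueue [2]
  #56 pop 2: in=[-5,5] → [-5,5] (no change)

Fixpoint:
  val[0] = [-5,5]
  val[1] = [-4,5]
  val[2] = [-5,5]
  val[3] = [-5,4]
  val[4] = [-5,5]
  val[5] = [-5,5]

yes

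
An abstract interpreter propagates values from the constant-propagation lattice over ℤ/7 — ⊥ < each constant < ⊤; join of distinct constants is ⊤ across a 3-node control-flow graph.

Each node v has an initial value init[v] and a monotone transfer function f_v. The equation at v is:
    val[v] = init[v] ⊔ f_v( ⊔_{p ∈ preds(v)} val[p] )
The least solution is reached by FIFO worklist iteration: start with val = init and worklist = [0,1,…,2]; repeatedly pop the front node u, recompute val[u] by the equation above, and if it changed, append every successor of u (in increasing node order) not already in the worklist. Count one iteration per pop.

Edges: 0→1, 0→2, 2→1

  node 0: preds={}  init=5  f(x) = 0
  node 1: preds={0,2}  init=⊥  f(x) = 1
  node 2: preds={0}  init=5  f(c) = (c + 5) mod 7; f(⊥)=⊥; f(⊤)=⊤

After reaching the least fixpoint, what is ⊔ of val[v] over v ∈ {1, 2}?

⊤

Iteration log — 4 steps:
  step 1. node 0  ⊔preds=⊥  new=⊤  old=5  +wl: 
  step 2. node 1  ⊔preds=⊤  new=1  old=⊥  +wl: 
  step 3. node 2  ⊔preds=⊤  new=⊤  old=5  +wl: 1
  step 4. node 1  ⊔preds=⊤  new=1  stable

Least fixpoint reached:
  node 0: ⊤
  node 1: 1
  node 2: ⊤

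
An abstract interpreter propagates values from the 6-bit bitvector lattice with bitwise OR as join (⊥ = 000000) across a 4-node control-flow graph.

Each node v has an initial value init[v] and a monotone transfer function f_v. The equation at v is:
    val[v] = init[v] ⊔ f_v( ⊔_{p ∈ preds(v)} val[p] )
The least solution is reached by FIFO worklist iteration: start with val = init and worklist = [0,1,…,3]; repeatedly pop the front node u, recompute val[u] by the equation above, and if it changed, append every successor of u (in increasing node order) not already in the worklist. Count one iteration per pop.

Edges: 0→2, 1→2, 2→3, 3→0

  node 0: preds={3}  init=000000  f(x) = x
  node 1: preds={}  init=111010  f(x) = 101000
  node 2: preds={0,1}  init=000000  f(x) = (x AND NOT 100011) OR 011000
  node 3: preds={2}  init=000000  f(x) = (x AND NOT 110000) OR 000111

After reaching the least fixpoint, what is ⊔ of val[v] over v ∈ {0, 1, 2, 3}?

Trace (7 dequeues):
  [1] u=0 | in 000000 | out 000000 | ==
  [2] u=1 | in 000000 | out 111010 | ==
  [3] u=2 | in 111010 | out 011000 | prev 000000 | push {}
  [4] u=3 | in 011000 | out 001111 | prev 000000 | push {0}
  [5] u=0 | in 001111 | out 001111 | prev 000000 | push {2}
  [6] u=2 | in 111111 | out 011100 | prev 011000 | push {3}
  [7] u=3 | in 011100 | out 001111 | ==

Converged values:
  [0] 001111
  [1] 111010
  [2] 011100
  [3] 001111

111111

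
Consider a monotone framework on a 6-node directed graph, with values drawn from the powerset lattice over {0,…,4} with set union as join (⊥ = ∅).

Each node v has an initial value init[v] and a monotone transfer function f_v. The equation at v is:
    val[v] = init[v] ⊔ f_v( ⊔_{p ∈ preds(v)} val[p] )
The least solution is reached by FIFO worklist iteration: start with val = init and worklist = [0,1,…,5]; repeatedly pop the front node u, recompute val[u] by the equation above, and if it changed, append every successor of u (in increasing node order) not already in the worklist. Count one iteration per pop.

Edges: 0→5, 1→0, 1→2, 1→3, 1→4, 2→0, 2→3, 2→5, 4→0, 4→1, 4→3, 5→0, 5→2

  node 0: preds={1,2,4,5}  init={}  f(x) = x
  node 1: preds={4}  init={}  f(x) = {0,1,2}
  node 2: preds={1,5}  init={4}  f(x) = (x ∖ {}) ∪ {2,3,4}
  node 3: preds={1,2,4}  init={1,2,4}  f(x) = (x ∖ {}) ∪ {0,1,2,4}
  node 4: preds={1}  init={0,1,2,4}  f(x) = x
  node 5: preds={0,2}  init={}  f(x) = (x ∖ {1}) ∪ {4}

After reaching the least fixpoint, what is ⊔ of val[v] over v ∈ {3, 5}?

{0,1,2,3,4}

Iteration log — 9 steps:
  step 1. node 0  ⊔preds={0,1,2,4}  new={0,1,2,4}  old={}  +wl: 
  step 2. node 1  ⊔preds={0,1,2,4}  new={0,1,2}  old={}  +wl: 0
  step 3. node 2  ⊔preds={0,1,2}  new={0,1,2,3,4}  old={4}  +wl: 
  step 4. node 3  ⊔preds={0,1,2,3,4}  new={0,1,2,3,4}  old={1,2,4}  +wl: 
  step 5. node 4  ⊔preds={0,1,2}  new={0,1,2,4}  stable
  step 6. node 5  ⊔preds={0,1,2,3,4}  new={0,2,3,4}  old={}  +wl: 2
  step 7. node 0  ⊔preds={0,1,2,3,4}  new={0,1,2,3,4}  old={0,1,2,4}  +wl: 5
  step 8. node 2  ⊔preds={0,1,2,3,4}  new={0,1,2,3,4}  stable
  step 9. node 5  ⊔preds={0,1,2,3,4}  new={0,2,3,4}  stable

Least fixpoint reached:
  node 0: {0,1,2,3,4}
  node 1: {0,1,2}
  node 2: {0,1,2,3,4}
  node 3: {0,1,2,3,4}
  node 4: {0,1,2,4}
  node 5: {0,2,3,4}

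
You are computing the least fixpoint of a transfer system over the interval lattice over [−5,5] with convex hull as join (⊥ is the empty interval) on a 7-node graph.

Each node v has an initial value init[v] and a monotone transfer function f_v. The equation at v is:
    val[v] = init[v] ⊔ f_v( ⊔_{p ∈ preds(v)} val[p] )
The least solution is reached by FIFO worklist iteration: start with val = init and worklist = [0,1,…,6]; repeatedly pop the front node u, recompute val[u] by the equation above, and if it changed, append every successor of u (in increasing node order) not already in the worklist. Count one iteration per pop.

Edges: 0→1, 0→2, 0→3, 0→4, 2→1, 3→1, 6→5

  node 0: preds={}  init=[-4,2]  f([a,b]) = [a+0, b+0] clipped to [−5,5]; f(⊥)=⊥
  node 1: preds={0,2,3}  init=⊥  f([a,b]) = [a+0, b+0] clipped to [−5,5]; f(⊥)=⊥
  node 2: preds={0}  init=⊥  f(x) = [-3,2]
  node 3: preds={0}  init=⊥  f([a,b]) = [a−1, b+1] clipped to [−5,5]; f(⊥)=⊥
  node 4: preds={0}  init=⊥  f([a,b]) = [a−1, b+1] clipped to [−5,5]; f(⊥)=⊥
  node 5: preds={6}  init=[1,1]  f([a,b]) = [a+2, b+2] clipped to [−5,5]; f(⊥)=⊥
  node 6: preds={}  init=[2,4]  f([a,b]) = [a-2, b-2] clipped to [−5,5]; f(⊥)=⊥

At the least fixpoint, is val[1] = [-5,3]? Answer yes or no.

yes

Iteration log — 8 steps:
  step 1. node 0  ⊔preds=⊥  new=[-4,2]  stable
  step 2. node 1  ⊔preds=[-4,2]  new=[-4,2]  old=⊥  +wl: 
  step 3. node 2  ⊔preds=[-4,2]  new=[-3,2]  old=⊥  +wl: 1
  step 4. node 3  ⊔preds=[-4,2]  new=[-5,3]  old=⊥  +wl: 
  step 5. node 4  ⊔preds=[-4,2]  new=[-5,3]  old=⊥  +wl: 
  step 6. node 5  ⊔preds=[2,4]  new=[1,5]  old=[1,1]  +wl: 
  step 7. node 6  ⊔preds=⊥  new=[2,4]  stable
  step 8. node 1  ⊔preds=[-5,3]  new=[-5,3]  old=[-4,2]  +wl: 

Least fixpoint reached:
  node 0: [-4,2]
  node 1: [-5,3]
  node 2: [-3,2]
  node 3: [-5,3]
  node 4: [-5,3]
  node 5: [1,5]
  node 6: [2,4]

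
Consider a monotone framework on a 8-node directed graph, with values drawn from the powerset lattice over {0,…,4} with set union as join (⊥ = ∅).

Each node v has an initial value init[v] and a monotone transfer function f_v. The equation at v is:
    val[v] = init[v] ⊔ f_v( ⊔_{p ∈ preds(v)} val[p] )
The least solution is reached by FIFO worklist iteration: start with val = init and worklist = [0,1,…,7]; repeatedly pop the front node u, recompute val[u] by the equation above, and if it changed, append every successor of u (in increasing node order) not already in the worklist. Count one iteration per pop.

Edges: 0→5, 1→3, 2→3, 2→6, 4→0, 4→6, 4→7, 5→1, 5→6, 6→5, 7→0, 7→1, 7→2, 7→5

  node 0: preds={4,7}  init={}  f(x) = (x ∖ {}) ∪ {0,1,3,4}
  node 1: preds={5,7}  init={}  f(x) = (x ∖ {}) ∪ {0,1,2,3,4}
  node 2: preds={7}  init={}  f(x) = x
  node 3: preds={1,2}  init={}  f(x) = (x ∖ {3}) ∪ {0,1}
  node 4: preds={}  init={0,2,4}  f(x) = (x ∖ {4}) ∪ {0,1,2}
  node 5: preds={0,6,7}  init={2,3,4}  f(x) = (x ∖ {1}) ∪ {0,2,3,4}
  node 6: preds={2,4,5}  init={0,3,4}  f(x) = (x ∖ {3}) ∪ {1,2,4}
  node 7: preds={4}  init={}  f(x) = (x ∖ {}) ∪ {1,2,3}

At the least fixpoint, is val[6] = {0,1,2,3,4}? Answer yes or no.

Trace (14 dequeues):
  [1] u=0 | in {0,2,4} | out {0,1,2,3,4} | prev {} | push {}
  [2] u=1 | in {2,3,4} | out {0,1,2,3,4} | prev {} | push {}
  [3] u=2 | in {} | out {} | ==
  [4] u=3 | in {0,1,2,3,4} | out {0,1,2,4} | prev {} | push {}
  [5] u=4 | in {} | out {0,1,2,4} | prev {0,2,4} | push {0}
  [6] u=5 | in {0,1,2,3,4} | out {0,2,3,4} | prev {2,3,4} | push {1}
  [7] u=6 | in {0,1,2,3,4} | out {0,1,2,3,4} | prev {0,3,4} | push {5}
  [8] u=7 | in {0,1,2,4} | out {0,1,2,3,4} | prev {} | push {2}
  [9] u=0 | in {0,1,2,3,4} | out {0,1,2,3,4} | ==
  [10] u=1 | in {0,1,2,3,4} | out {0,1,2,3,4} | ==
  [11] u=5 | in {0,1,2,3,4} | out {0,2,3,4} | ==
  [12] u=2 | in {0,1,2,3,4} | out {0,1,2,3,4} | prev {} | push {3,6}
  [13] u=3 | in {0,1,2,3,4} | out {0,1,2,4} | ==
  [14] u=6 | in {0,1,2,3,4} | out {0,1,2,3,4} | ==

Converged values:
  [0] {0,1,2,3,4}
  [1] {0,1,2,3,4}
  [2] {0,1,2,3,4}
  [3] {0,1,2,4}
  [4] {0,1,2,4}
  [5] {0,2,3,4}
  [6] {0,1,2,3,4}
  [7] {0,1,2,3,4}

yes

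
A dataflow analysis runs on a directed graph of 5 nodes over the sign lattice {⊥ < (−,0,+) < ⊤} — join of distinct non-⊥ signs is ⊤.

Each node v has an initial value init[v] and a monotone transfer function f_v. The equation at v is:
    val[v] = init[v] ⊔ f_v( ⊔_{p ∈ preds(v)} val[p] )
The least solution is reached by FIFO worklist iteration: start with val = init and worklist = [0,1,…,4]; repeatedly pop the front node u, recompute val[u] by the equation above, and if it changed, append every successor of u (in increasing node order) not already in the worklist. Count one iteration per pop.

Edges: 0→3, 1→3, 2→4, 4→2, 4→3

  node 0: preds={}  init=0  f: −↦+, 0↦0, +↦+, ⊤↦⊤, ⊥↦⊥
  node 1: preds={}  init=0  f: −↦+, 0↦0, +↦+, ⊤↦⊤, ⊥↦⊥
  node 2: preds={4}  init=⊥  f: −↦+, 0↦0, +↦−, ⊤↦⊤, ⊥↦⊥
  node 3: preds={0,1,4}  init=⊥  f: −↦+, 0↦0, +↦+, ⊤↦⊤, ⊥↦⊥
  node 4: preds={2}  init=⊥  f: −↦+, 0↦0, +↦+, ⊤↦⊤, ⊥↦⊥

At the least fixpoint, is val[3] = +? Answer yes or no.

no

Trace (5 dequeues):
  [1] u=0 | in ⊥ | out 0 | ==
  [2] u=1 | in ⊥ | out 0 | ==
  [3] u=2 | in ⊥ | out ⊥ | ==
  [4] u=3 | in 0 | out 0 | prev ⊥ | push {}
  [5] u=4 | in ⊥ | out ⊥ | ==

Converged values:
  [0] 0
  [1] 0
  [2] ⊥
  [3] 0
  [4] ⊥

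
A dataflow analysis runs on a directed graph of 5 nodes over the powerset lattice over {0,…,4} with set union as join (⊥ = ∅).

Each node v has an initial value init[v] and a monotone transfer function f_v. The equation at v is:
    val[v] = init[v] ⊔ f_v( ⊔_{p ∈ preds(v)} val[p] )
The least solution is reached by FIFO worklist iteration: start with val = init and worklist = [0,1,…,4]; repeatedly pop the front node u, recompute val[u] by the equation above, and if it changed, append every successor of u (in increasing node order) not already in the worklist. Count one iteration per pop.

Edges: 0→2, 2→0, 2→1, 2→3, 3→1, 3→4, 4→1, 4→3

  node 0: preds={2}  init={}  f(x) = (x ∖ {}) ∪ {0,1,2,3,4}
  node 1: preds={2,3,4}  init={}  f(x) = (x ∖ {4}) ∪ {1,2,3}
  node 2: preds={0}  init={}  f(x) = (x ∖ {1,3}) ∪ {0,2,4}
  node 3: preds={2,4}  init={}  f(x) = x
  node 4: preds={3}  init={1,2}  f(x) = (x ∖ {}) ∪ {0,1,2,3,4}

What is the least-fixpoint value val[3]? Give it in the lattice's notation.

Iteration log — 10 steps:
  step 1. node 0  ⊔preds={}  new={0,1,2,3,4}  old={}  +wl: 
  step 2. node 1  ⊔preds={1,2}  new={1,2,3}  old={}  +wl: 
  step 3. node 2  ⊔preds={0,1,2,3,4}  new={0,2,4}  old={}  +wl: 0,1
  step 4. node 3  ⊔preds={0,1,2,4}  new={0,1,2,4}  old={}  +wl: 
  step 5. node 4  ⊔preds={0,1,2,4}  new={0,1,2,3,4}  old={1,2}  +wl: 3
  step 6. node 0  ⊔preds={0,2,4}  new={0,1,2,3,4}  stable
  step 7. node 1  ⊔preds={0,1,2,3,4}  new={0,1,2,3}  old={1,2,3}  +wl: 
  step 8. node 3  ⊔preds={0,1,2,3,4}  new={0,1,2,3,4}  old={0,1,2,4}  +wl: 1,4
  step 9. node 1  ⊔preds={0,1,2,3,4}  new={0,1,2,3}  stable
  step 10. node 4  ⊔preds={0,1,2,3,4}  new={0,1,2,3,4}  stable

Least fixpoint reached:
  node 0: {0,1,2,3,4}
  node 1: {0,1,2,3}
  node 2: {0,2,4}
  node 3: {0,1,2,3,4}
  node 4: {0,1,2,3,4}

{0,1,2,3,4}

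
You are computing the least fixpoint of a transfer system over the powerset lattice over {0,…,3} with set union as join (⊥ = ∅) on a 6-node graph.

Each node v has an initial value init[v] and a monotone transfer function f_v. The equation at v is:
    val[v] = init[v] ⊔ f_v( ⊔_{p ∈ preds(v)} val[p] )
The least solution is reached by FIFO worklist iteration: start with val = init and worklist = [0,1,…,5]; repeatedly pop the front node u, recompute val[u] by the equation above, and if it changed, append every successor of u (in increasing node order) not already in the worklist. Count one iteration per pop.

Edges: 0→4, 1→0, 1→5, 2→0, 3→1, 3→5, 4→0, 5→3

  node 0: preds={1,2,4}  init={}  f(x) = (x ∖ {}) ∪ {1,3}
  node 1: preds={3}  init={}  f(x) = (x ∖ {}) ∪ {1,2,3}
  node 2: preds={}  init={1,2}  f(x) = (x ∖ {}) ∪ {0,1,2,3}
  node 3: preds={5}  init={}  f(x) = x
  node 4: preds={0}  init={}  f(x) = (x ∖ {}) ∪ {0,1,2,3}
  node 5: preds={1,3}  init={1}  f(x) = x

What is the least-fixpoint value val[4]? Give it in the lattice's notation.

{0,1,2,3}

Worklist (12 pops):
  #1 pop 0: in={1,2} → {1,2,3} (was {}); enqueue []
  #2 pop 1: in={} → {1,2,3} (was {}); enqueue [0]
  #3 pop 2: in={} → {0,1,2,3} (was {1,2}); enqueue []
  #4 pop 3: in={1} → {1} (was {}); enqueue [1]
  #5 pop 4: in={1,2,3} → {0,1,2,3} (was {}); enqueue []
  #6 pop 5: in={1,2,3} → {1,2,3} (was {1}); enqueue [3]
  #7 pop 0: in={0,1,2,3} → {0,1,2,3} (was {1,2,3}); enqueue [4]
  #8 pop 1: in={1} → {1,2,3} (no change)
  #9 pop 3: in={1,2,3} → {1,2,3} (was {1}); enqueue [1,5]
  #10 pop 4: in={0,1,2,3} → {0,1,2,3} (no change)
  #11 pop 1: in={1,2,3} → {1,2,3} (no change)
  #12 pop 5: in={1,2,3} → {1,2,3} (no change)

Fixpoint:
  val[0] = {0,1,2,3}
  val[1] = {1,2,3}
  val[2] = {0,1,2,3}
  val[3] = {1,2,3}
  val[4] = {0,1,2,3}
  val[5] = {1,2,3}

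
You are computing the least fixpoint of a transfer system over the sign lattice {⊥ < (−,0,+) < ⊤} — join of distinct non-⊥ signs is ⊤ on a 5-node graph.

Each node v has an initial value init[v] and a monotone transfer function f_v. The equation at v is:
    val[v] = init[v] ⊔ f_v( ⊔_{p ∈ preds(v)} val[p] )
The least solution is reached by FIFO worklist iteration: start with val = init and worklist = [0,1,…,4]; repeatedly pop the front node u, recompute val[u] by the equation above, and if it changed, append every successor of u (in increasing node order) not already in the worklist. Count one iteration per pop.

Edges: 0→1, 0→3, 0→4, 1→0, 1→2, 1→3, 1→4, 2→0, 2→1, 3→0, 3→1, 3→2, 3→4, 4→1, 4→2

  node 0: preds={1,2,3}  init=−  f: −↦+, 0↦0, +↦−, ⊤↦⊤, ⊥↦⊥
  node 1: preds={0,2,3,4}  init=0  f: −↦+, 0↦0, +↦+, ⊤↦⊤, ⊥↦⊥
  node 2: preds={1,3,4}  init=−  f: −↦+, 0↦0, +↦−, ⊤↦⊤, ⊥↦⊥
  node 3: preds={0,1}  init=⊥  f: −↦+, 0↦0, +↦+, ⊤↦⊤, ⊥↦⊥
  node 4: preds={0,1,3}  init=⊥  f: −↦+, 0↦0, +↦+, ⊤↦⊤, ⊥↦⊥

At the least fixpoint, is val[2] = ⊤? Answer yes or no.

yes

Trace (8 dequeues):
  [1] u=0 | in ⊤ | out ⊤ | prev − | push {}
  [2] u=1 | in ⊤ | out ⊤ | prev 0 | push {0}
  [3] u=2 | in ⊤ | out ⊤ | prev − | push {1}
  [4] u=3 | in ⊤ | out ⊤ | prev ⊥ | push {2}
  [5] u=4 | in ⊤ | out ⊤ | prev ⊥ | push {}
  [6] u=0 | in ⊤ | out ⊤ | ==
  [7] u=1 | in ⊤ | out ⊤ | ==
  [8] u=2 | in ⊤ | out ⊤ | ==

Converged values:
  [0] ⊤
  [1] ⊤
  [2] ⊤
  [3] ⊤
  [4] ⊤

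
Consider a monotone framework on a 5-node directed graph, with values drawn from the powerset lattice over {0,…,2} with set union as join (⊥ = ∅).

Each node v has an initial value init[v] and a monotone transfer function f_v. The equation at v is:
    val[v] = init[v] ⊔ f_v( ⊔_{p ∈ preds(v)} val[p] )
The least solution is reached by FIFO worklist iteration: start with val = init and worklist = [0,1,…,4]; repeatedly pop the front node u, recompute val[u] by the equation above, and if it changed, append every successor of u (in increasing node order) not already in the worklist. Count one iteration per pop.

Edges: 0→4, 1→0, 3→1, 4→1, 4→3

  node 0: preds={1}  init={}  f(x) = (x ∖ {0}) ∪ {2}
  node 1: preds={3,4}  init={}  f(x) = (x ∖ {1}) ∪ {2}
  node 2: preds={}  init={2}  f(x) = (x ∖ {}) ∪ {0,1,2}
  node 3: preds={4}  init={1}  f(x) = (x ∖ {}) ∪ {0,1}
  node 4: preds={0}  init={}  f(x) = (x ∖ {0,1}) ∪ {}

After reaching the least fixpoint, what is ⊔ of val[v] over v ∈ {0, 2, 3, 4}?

Iteration log — 10 steps:
  step 1. node 0  ⊔preds={}  new={2}  old={}  +wl: 
  step 2. node 1  ⊔preds={1}  new={2}  old={}  +wl: 0
  step 3. node 2  ⊔preds={}  new={0,1,2}  old={2}  +wl: 
  step 4. node 3  ⊔preds={}  new={0,1}  old={1}  +wl: 1
  step 5. node 4  ⊔preds={2}  new={2}  old={}  +wl: 3
  step 6. node 0  ⊔preds={2}  new={2}  stable
  step 7. node 1  ⊔preds={0,1,2}  new={0,2}  old={2}  +wl: 0
  step 8. node 3  ⊔preds={2}  new={0,1,2}  old={0,1}  +wl: 1
  step 9. node 0  ⊔preds={0,2}  new={2}  stable
  step 10. node 1  ⊔preds={0,1,2}  new={0,2}  stable

Least fixpoint reached:
  node 0: {2}
  node 1: {0,2}
  node 2: {0,1,2}
  node 3: {0,1,2}
  node 4: {2}

{0,1,2}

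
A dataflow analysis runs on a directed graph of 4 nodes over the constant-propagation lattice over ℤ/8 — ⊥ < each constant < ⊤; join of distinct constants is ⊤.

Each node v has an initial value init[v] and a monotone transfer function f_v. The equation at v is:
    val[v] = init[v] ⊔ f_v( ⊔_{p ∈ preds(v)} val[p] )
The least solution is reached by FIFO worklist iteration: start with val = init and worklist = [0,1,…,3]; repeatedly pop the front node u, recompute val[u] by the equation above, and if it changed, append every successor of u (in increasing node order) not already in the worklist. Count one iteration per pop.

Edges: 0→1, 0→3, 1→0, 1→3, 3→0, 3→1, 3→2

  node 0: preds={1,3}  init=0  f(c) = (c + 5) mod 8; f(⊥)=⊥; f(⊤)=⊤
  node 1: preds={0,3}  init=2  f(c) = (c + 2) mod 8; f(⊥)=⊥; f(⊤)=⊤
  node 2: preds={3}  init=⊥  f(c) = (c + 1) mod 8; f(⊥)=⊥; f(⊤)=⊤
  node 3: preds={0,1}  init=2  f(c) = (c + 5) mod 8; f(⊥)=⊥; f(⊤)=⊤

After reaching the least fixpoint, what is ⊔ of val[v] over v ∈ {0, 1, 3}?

Worklist (7 pops):
  #1 pop 0: in=2 → ⊤ (was 0); enqueue []
  #2 pop 1: in=⊤ → ⊤ (was 2); enqueue [0]
  #3 pop 2: in=2 → 3 (was ⊥); enqueue []
  #4 pop 3: in=⊤ → ⊤ (was 2); enqueue [1,2]
  #5 pop 0: in=⊤ → ⊤ (no change)
  #6 pop 1: in=⊤ → ⊤ (no change)
  #7 pop 2: in=⊤ → ⊤ (was 3); enqueue []

Fixpoint:
  val[0] = ⊤
  val[1] = ⊤
  val[2] = ⊤
  val[3] = ⊤

⊤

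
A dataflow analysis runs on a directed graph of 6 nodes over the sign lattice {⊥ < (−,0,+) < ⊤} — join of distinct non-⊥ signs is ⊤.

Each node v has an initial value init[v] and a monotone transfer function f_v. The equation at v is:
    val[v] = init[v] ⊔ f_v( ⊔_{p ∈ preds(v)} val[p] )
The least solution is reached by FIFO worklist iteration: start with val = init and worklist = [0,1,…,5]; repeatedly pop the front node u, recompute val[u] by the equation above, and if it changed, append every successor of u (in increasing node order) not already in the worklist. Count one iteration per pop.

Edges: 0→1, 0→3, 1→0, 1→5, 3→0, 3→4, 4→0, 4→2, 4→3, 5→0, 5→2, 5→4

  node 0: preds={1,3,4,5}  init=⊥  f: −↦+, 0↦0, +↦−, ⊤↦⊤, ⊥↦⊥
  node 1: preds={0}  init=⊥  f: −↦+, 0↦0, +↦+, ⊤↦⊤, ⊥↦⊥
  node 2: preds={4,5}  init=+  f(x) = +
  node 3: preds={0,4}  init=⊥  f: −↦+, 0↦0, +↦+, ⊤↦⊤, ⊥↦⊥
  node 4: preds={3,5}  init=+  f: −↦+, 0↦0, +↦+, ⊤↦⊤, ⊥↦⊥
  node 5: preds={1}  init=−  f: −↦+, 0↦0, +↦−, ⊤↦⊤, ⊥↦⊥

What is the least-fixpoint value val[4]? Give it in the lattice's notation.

Iteration log — 10 steps:
  step 1. node 0  ⊔preds=⊤  new=⊤  old=⊥  +wl: 
  step 2. node 1  ⊔preds=⊤  new=⊤  old=⊥  +wl: 0
  step 3. node 2  ⊔preds=⊤  new=+  stable
  step 4. node 3  ⊔preds=⊤  new=⊤  old=⊥  +wl: 
  step 5. node 4  ⊔preds=⊤  new=⊤  old=+  +wl: 2,3
  step 6. node 5  ⊔preds=⊤  new=⊤  old=−  +wl: 4
  step 7. node 0  ⊔preds=⊤  new=⊤  stable
  step 8. node 2  ⊔preds=⊤  new=+  stable
  step 9. node 3  ⊔preds=⊤  new=⊤  stable
  step 10. node 4  ⊔preds=⊤  new=⊤  stable

Least fixpoint reached:
  node 0: ⊤
  node 1: ⊤
  node 2: +
  node 3: ⊤
  node 4: ⊤
  node 5: ⊤

⊤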